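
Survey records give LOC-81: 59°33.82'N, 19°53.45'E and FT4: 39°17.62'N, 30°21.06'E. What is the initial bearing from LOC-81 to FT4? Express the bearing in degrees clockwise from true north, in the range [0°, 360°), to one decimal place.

157.3°

LOC-81: φ = +59.56367°, λ = +19.89083°
FT4: φ = +39.29367°, λ = +30.35100°
Δλ = 10.4602°
y = sin Δλ · cos φ₂ = 0.140505
x = cos φ₁ sin φ₂ − sin φ₁ cos φ₂ cos Δλ = -0.335356
θ = atan2(y, x) = 157.2676° → 157.2676° (mod 360°)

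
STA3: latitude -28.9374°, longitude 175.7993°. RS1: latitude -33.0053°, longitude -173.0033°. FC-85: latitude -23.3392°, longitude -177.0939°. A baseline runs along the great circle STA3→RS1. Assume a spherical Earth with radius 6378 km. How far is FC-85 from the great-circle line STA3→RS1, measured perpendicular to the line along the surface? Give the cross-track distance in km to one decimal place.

δ₁₃ = central angle STA3→FC-85 = 0.148074 rad  (haversine)
θ₁₃ = bearing STA3→FC-85 = 50.351°,  θ₁₂ = bearing STA3→RS1 = 115.782°
dₓₜ = R·arcsin(sin δ₁₃ · sin(θ₁₃ − θ₁₂)) = 6378·arcsin(0.14753·sin(-65.431°)) = -858.363 km
|dₓₜ| = 858.363 km

858.4 km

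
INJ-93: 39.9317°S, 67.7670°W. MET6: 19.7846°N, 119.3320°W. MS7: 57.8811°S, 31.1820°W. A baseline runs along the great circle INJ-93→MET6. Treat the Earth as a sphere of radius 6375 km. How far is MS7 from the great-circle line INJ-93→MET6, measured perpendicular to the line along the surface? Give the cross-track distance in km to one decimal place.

δ₁₃ = central angle INJ-93→MS7 = 0.513558 rad  (haversine)
θ₁₃ = bearing INJ-93→MS7 = 139.832°,  θ₁₂ = bearing INJ-93→MET6 = 310.746°
dₓₜ = R·arcsin(sin δ₁₃ · sin(θ₁₃ − θ₁₂)) = 6375·arcsin(0.49128·sin(-170.913°)) = -495.120 km
|dₓₜ| = 495.120 km

495.1 km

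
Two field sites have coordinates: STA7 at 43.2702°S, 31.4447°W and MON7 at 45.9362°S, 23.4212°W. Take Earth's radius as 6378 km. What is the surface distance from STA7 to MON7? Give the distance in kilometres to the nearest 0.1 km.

Δφ = -2.6660°,  Δλ = 8.0235°
a = sin²(Δφ/2) + cos φ₁ cos φ₂ sin²(Δλ/2) = 0.003020
c = 2·arcsin(√a) = 0.109959 rad = 6.3002°
d = R·c = 6378 × 0.109959 = 701.3 km

701.3 km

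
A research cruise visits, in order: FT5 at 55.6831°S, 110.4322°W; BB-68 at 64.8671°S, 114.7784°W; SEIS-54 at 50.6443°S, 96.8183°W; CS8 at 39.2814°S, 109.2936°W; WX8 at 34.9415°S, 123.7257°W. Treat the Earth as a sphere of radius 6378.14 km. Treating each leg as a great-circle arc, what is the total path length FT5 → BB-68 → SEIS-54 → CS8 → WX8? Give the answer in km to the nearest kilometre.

5908 km

FT5→BB-68: c = 0.164549 rad, d = 1049.52 km
BB-68→SEIS-54: c = 0.296983 rad, d = 1894.20 km
SEIS-54→CS8: c = 0.250415 rad, d = 1597.18 km
CS8→WX8: c = 0.214374 rad, d = 1367.31 km
Total = 1049.52 + 1894.20 + 1597.18 + 1367.31 = 5908.21 km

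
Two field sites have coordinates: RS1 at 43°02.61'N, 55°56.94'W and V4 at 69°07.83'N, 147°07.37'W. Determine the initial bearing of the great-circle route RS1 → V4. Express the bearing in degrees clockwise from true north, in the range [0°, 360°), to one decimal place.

RS1: φ = +43.04350°, λ = -55.94900°
V4: φ = +69.13050°, λ = -147.12283°
Δλ = -91.1738°
y = sin Δλ · cos φ₂ = -0.356166
x = cos φ₁ sin φ₂ − sin φ₁ cos φ₂ cos Δλ = 0.687870
θ = atan2(y, x) = -27.3743° → 332.6257° (mod 360°)

332.6°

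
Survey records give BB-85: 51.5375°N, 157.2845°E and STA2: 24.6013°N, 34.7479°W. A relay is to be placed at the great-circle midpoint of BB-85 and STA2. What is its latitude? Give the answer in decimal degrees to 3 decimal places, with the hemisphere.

Bx = cos φ₂ cos Δλ = -0.889251,  By = cos φ₂ sin Δλ = 0.189542
φₘ = atan2(sin φ₁ + sin φ₂, √((cos φ₁ + Bx)² + By²)) = 74.72028°
λₘ = λ₁ + atan2(By, cos φ₁ + Bx) = -58.06106°

74.720°N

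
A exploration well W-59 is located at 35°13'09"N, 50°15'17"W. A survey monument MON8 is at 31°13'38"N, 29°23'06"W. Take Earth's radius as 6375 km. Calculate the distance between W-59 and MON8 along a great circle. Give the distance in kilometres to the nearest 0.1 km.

1988.6 km

W-59: φ = +35.21917°, λ = -50.25472°
MON8: φ = +31.22722°, λ = -29.38500°
Δφ = -3.9919°,  Δλ = 20.8697°
a = sin²(Δφ/2) + cos φ₁ cos φ₂ sin²(Δλ/2) = 0.024129
c = 2·arcsin(√a) = 0.311936 rad = 17.8726°
d = R·c = 6375 × 0.311936 = 1988.6 km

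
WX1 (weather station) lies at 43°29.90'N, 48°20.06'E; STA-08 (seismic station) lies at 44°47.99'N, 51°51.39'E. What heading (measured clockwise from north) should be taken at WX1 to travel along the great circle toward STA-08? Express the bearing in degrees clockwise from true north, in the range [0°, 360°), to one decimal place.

61.5°

WX1: φ = +43.49833°, λ = +48.33433°
STA-08: φ = +44.79983°, λ = +51.85650°
Δλ = 3.5222°
y = sin Δλ · cos φ₂ = 0.043592
x = cos φ₁ sin φ₂ − sin φ₁ cos φ₂ cos Δλ = 0.023636
θ = atan2(y, x) = 61.5332° → 61.5332° (mod 360°)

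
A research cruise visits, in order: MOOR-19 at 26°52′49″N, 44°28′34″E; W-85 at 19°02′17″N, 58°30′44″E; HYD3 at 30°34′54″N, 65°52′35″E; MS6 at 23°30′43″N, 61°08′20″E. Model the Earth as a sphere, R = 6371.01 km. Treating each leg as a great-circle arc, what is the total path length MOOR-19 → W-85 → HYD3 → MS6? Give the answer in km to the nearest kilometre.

MOOR-19: φ = +26.88028°, λ = +44.47611°
W-85: φ = +19.03806°, λ = +58.51222°
HYD3: φ = +30.58167°, λ = +65.87639°
MS6: φ = +23.51194°, λ = +61.13889°
MOOR-19→W-85: c = 0.263542 rad, d = 1679.03 km
W-85→HYD3: c = 0.232645 rad, d = 1482.19 km
HYD3→MS6: c = 0.143650 rad, d = 915.20 km
Total = 1679.03 + 1482.19 + 915.20 = 4076.41 km

4076 km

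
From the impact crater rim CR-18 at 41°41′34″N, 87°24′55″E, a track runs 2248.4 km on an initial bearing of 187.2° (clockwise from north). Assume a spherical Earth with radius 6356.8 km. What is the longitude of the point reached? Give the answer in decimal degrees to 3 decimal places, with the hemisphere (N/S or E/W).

84.740°E

CR-18: φ = +41.69278°, λ = +87.41528°
δ = d/R = 2248.4/6356.8 = 0.353700 rad
φ₂ = arcsin(sin φ₁ cos δ + cos φ₁ sin δ cos θ)
   = arcsin(0.66514·0.93810 + 0.74672·0.34637·-0.99211) = 21.55285°
λ₂ = λ₁ + atan2(sin θ sin δ cos φ₁, cos δ − sin φ₁ sin φ₂) = 84.74000°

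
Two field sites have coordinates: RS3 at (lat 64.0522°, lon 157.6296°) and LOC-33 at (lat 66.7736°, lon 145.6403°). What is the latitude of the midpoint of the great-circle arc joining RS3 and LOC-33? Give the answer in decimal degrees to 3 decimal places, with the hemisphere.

Bx = cos φ₂ cos Δλ = 0.385763,  By = cos φ₂ sin Δλ = -0.081921
φₘ = atan2(sin φ₁ + sin φ₂, √((cos φ₁ + Bx)² + By²)) = 65.53123°
λₘ = λ₁ + atan2(By, cos φ₁ + Bx) = 151.94728°

65.531°N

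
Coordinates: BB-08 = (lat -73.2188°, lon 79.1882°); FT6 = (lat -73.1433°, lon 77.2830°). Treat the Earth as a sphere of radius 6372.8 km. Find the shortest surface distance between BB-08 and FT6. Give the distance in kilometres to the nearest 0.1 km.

61.9 km

Δφ = 0.0755°,  Δλ = -1.9052°
a = sin²(Δφ/2) + cos φ₁ cos φ₂ sin²(Δλ/2) = 0.000024
c = 2·arcsin(√a) = 0.009711 rad = 0.5564°
d = R·c = 6372.8 × 0.009711 = 61.9 km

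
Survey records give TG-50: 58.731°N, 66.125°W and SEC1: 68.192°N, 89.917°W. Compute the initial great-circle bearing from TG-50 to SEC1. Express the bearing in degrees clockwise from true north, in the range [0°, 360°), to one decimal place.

321.9°

Δλ = -23.7920°
y = sin Δλ · cos φ₂ = -0.149869
x = cos φ₁ sin φ₂ − sin φ₁ cos φ₂ cos Δλ = 0.191362
θ = atan2(y, x) = -38.0670° → 321.9330° (mod 360°)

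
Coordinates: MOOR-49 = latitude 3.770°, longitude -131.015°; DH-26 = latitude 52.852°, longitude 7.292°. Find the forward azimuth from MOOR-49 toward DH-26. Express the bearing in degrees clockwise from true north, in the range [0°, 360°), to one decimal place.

26.0°

Δλ = 138.3070°
y = sin Δλ · cos φ₂ = 0.401662
x = cos φ₁ sin φ₂ − sin φ₁ cos φ₂ cos Δλ = 0.825002
θ = atan2(y, x) = 25.9596° → 25.9596° (mod 360°)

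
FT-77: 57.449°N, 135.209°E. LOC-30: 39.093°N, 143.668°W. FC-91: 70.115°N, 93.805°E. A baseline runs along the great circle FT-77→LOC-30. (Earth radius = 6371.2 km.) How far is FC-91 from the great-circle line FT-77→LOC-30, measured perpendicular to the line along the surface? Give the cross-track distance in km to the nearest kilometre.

δ₁₃ = central angle FT-77→FC-91 = 0.376589 rad  (haversine)
θ₁₃ = bearing FT-77→FC-91 = 322.288°,  θ₁₂ = bearing FT-77→LOC-30 = 72.735°
dₓₜ = R·arcsin(sin δ₁₃ · sin(θ₁₃ − θ₁₂)) = 6371.2·arcsin(0.36775·sin(249.553°)) = -2241.337 km
|dₓₜ| = 2241.337 km

2241 km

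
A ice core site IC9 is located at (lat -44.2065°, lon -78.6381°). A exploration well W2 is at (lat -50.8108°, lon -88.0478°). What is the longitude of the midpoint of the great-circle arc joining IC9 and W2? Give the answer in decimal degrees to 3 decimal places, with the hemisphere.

Bx = cos φ₂ cos Δλ = 0.623381,  By = cos φ₂ sin Δλ = -0.103308
φₘ = atan2(sin φ₁ + sin φ₂, √((cos φ₁ + Bx)² + By²)) = -47.60458°
λₘ = λ₁ + atan2(By, cos φ₁ + Bx) = -83.04595°

83.046°W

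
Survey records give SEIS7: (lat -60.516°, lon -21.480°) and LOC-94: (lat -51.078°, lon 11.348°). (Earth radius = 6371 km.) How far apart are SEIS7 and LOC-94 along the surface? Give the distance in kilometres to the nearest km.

2272 km

Δφ = 9.4380°,  Δλ = 32.8280°
a = sin²(Δφ/2) + cos φ₁ cos φ₂ sin²(Δλ/2) = 0.031459
c = 2·arcsin(√a) = 0.356620 rad = 20.4328°
d = R·c = 6371 × 0.356620 = 2272.0 km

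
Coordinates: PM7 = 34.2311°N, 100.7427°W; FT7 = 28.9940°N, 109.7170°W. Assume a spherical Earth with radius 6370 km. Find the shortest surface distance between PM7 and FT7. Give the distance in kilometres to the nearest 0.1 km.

1029.3 km

Δφ = -5.2371°,  Δλ = -8.9743°
a = sin²(Δφ/2) + cos φ₁ cos φ₂ sin²(Δλ/2) = 0.006514
c = 2·arcsin(√a) = 0.161589 rad = 9.2584°
d = R·c = 6370 × 0.161589 = 1029.3 km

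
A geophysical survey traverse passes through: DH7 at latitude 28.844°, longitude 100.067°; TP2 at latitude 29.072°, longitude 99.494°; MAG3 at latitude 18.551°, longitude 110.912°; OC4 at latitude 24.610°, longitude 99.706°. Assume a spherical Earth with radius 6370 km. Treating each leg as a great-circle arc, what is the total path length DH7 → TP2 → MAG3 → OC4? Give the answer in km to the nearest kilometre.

DH7→TP2: c = 0.009613 rad, d = 61.23 km
TP2→MAG3: c = 0.258442 rad, d = 1646.28 km
MAG3→OC4: c = 0.210239 rad, d = 1339.22 km
Total = 61.23 + 1646.28 + 1339.22 = 3046.73 km

3047 km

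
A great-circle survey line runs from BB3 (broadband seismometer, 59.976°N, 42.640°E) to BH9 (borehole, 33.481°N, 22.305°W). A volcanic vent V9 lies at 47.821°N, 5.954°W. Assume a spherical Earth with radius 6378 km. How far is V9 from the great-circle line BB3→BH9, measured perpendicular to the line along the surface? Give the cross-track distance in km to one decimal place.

δ₁₃ = central angle BB3→V9 = 0.527994 rad  (haversine)
θ₁₃ = bearing BB3→V9 = 268.441°,  θ₁₂ = bearing BB3→BH9 = 267.742°
dₓₜ = R·arcsin(sin δ₁₃ · sin(θ₁₃ − θ₁₂)) = 6378·arcsin(0.50380·sin(0.699°)) = 39.200 km
|dₓₜ| = 39.200 km

39.2 km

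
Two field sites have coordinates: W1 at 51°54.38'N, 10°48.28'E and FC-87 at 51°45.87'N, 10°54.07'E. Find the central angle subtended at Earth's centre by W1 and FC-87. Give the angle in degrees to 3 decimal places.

0.154°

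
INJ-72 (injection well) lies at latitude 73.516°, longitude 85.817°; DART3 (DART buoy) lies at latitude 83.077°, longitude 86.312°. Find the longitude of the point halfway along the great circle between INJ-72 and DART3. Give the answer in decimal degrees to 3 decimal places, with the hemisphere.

Bx = cos φ₂ cos Δλ = 0.120531,  By = cos φ₂ sin Δλ = 0.001041
φₘ = atan2(sin φ₁ + sin φ₂, √((cos φ₁ + Bx)² + By²)) = 78.29659°
λₘ = λ₁ + atan2(By, cos φ₁ + Bx) = 85.96458°

85.965°E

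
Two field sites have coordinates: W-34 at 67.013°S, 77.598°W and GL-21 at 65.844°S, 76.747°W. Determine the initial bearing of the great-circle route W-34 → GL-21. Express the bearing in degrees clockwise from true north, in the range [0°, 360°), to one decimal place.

Δλ = 0.8510°
y = sin Δλ · cos φ₂ = 0.006078
x = cos φ₁ sin φ₂ − sin φ₁ cos φ₂ cos Δλ = 0.020360
θ = atan2(y, x) = 16.6214° → 16.6214° (mod 360°)

16.6°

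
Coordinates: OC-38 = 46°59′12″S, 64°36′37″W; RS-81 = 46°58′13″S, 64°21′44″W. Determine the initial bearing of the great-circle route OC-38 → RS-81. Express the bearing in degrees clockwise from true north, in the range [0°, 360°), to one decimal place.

84.6°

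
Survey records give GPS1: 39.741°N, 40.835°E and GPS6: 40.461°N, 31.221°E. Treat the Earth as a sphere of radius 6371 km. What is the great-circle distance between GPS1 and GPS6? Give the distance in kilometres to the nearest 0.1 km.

821.2 km

Δφ = 0.7200°,  Δλ = -9.6140°
a = sin²(Δφ/2) + cos φ₁ cos φ₂ sin²(Δλ/2) = 0.004148
c = 2·arcsin(√a) = 0.128898 rad = 7.3853°
d = R·c = 6371 × 0.128898 = 821.2 km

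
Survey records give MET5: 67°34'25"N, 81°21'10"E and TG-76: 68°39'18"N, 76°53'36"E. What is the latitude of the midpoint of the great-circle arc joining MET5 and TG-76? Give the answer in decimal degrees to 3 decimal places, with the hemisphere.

MET5: φ = +67.57361°, λ = +81.35278°
TG-76: φ = +68.65500°, λ = +76.89333°
Bx = cos φ₂ cos Δλ = 0.362881,  By = cos φ₂ sin Δλ = -0.028301
φₘ = atan2(sin φ₁ + sin φ₂, √((cos φ₁ + Bx)² + By²)) = 68.12930°
λₘ = λ₁ + atan2(By, cos φ₁ + Bx) = 79.17546°

68.129°N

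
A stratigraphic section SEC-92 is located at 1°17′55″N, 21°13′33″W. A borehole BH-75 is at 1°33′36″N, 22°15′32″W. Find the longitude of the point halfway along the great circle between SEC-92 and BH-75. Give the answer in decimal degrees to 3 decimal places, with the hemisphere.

21.742°W

SEC-92: φ = +1.29861°, λ = -21.22583°
BH-75: φ = +1.56000°, λ = -22.25889°
Bx = cos φ₂ cos Δλ = 0.999467,  By = cos φ₂ sin Δλ = -0.018023
φₘ = atan2(sin φ₁ + sin φ₂, √((cos φ₁ + Bx)² + By²)) = 1.42936°
λₘ = λ₁ + atan2(By, cos φ₁ + Bx) = -21.74233°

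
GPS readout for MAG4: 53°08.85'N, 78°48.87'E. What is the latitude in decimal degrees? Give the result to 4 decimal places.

53° + 8.85′/60 = 53 + 0.14750 = 53.1475°

53.1475°N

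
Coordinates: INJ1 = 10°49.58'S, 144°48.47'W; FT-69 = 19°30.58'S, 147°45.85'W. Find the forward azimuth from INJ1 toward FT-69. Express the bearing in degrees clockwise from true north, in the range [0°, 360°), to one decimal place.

INJ1: φ = -10.82633°, λ = -144.80783°
FT-69: φ = -19.50967°, λ = -147.76417°
Δλ = -2.9563°
y = sin Δλ · cos φ₂ = -0.048614
x = cos φ₁ sin φ₂ − sin φ₁ cos φ₂ cos Δλ = -0.151209
θ = atan2(y, x) = -162.1774° → 197.8226° (mod 360°)

197.8°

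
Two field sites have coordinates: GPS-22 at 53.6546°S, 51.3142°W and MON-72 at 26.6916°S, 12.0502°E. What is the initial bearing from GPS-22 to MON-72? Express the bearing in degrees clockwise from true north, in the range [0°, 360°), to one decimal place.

86.0°

Δλ = 63.3644°
y = sin Δλ · cos φ₂ = 0.798622
x = cos φ₁ sin φ₂ − sin φ₁ cos φ₂ cos Δλ = 0.056407
θ = atan2(y, x) = 85.9599° → 85.9599° (mod 360°)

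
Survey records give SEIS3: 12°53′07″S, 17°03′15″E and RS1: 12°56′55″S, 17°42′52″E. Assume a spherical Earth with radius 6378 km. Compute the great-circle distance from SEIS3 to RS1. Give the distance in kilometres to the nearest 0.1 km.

SEIS3: φ = -12.88528°, λ = +17.05417°
RS1: φ = -12.94861°, λ = +17.71444°
Δφ = -0.0633°,  Δλ = 0.6603°
a = sin²(Δφ/2) + cos φ₁ cos φ₂ sin²(Δλ/2) = 0.000032
c = 2·arcsin(√a) = 0.011287 rad = 0.6467°
d = R·c = 6378 × 0.011287 = 72.0 km

72.0 km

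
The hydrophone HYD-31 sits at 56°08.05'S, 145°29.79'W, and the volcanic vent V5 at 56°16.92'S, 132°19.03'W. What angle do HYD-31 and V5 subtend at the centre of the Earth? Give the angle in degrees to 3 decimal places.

7.320°

HYD-31: φ = -56.13417°, λ = -145.49650°
V5: φ = -56.28200°, λ = -132.31717°
Δφ = -0.1478°,  Δλ = 13.1793°
a = sin²(Δφ/2) + cos φ₁ cos φ₂ sin²(Δλ/2) = 0.004075
c = 2·arcsin(√a) = 0.127764 rad = 7.3204°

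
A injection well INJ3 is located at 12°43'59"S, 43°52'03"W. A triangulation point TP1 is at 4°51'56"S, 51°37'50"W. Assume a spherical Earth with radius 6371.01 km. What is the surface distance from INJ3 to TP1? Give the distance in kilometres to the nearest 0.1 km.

1221.4 km

INJ3: φ = -12.73306°, λ = -43.86750°
TP1: φ = -4.86556°, λ = -51.63056°
Δφ = 7.8675°,  Δλ = -7.7631°
a = sin²(Δφ/2) + cos φ₁ cos φ₂ sin²(Δλ/2) = 0.009160
c = 2·arcsin(√a) = 0.191709 rad = 10.9841°
d = R·c = 6371.01 × 0.191709 = 1221.4 km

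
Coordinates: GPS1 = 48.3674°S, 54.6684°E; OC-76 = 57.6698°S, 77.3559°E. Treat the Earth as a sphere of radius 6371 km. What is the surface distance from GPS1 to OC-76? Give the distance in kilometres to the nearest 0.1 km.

Δφ = -9.3024°,  Δλ = 22.6875°
a = sin²(Δφ/2) + cos φ₁ cos φ₂ sin²(Δλ/2) = 0.020321
c = 2·arcsin(√a) = 0.286081 rad = 16.3912°
d = R·c = 6371 × 0.286081 = 1822.6 km

1822.6 km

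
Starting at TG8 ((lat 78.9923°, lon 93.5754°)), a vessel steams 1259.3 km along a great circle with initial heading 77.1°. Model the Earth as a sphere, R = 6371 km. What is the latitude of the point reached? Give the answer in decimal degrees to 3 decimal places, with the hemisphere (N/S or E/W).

δ = d/R = 1259.3/6371 = 0.197661 rad
φ₂ = arcsin(sin φ₁ cos δ + cos φ₁ sin δ cos θ)
   = arcsin(0.98160·0.98053 + 0.19094·0.19638·0.22325) = 76.13412°
λ₂ = λ₁ + atan2(sin θ sin δ cos φ₁, cos δ − sin φ₁ sin φ₂) = 146.58630°

76.134°N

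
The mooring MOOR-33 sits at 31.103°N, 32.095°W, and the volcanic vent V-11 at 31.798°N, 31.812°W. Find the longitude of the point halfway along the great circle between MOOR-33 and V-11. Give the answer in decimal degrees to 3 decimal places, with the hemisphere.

Bx = cos φ₂ cos Δλ = 0.849901,  By = cos φ₂ sin Δλ = 0.004198
φₘ = atan2(sin φ₁ + sin φ₂, √((cos φ₁ + Bx)² + By²)) = 31.45058°
λₘ = λ₁ + atan2(By, cos φ₁ + Bx) = -31.95402°

31.954°W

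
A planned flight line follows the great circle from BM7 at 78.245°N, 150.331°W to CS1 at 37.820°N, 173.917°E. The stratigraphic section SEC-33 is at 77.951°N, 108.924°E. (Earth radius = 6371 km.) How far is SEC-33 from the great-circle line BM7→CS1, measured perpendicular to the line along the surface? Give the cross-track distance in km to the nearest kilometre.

δ₁₃ = central angle BM7→SEC-33 = 0.319061 rad  (haversine)
θ₁₃ = bearing BM7→SEC-33 = 319.170°,  θ₁₂ = bearing BM7→CS1 = 222.555°
dₓₜ = R·arcsin(sin δ₁₃ · sin(θ₁₃ − θ₁₂)) = 6371·arcsin(0.31368·sin(96.614°)) = 2018.735 km
|dₓₜ| = 2018.735 km

2019 km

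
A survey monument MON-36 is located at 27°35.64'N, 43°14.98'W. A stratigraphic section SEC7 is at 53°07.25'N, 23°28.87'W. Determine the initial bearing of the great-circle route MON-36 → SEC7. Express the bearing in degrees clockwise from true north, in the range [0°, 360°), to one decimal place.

MON-36: φ = +27.59400°, λ = -43.24967°
SEC7: φ = +53.12083°, λ = -23.48117°
Δλ = 19.7685°
y = sin Δλ · cos φ₂ = 0.202976
x = cos φ₁ sin φ₂ − sin φ₁ cos φ₂ cos Δλ = 0.447316
θ = atan2(y, x) = 24.4069° → 24.4069° (mod 360°)

24.4°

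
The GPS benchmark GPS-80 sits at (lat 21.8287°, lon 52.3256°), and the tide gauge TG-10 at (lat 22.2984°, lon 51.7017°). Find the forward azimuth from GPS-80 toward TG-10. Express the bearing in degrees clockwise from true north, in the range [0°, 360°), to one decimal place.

Δλ = -0.6239°
y = sin Δλ · cos φ₂ = -0.010075
x = cos φ₁ sin φ₂ − sin φ₁ cos φ₂ cos Δλ = 0.008218
θ = atan2(y, x) = -50.7950° → 309.2050° (mod 360°)

309.2°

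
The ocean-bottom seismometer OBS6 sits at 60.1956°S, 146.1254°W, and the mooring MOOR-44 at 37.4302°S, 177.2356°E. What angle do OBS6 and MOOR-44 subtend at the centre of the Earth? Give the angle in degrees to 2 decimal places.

Δφ = 22.7654°,  Δλ = -36.6390°
a = sin²(Δφ/2) + cos φ₁ cos φ₂ sin²(Δλ/2) = 0.077945
c = 2·arcsin(√a) = 0.565894 rad = 32.4234°

32.42°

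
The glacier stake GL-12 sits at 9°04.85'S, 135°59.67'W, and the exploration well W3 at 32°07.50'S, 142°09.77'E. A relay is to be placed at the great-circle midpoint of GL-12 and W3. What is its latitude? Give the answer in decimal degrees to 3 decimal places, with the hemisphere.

26.401°S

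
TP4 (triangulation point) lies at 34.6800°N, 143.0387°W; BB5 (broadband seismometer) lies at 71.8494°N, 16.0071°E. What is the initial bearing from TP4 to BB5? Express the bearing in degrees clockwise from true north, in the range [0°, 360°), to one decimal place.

Δλ = 159.0458°
y = sin Δλ · cos φ₂ = 0.111405
x = cos φ₁ sin φ₂ − sin φ₁ cos φ₂ cos Δλ = 0.946952
θ = atan2(y, x) = 6.7098° → 6.7098° (mod 360°)

6.7°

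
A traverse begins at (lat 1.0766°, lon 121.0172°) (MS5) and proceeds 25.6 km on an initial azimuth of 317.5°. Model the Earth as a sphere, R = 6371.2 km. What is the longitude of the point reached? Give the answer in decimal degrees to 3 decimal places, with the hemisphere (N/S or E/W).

δ = d/R = 25.6/6371.2 = 0.004018 rad
φ₂ = arcsin(sin φ₁ cos δ + cos φ₁ sin δ cos θ)
   = arcsin(0.01879·0.99999 + 0.99982·0.00402·0.73728) = 1.24633°
λ₂ = λ₁ + atan2(sin θ sin δ cos φ₁, cos δ − sin φ₁ sin φ₂) = 120.86163°

120.862°E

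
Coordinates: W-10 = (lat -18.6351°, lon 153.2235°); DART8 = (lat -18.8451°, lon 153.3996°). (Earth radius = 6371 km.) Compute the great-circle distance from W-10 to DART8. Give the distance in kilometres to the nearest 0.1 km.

Δφ = -0.2100°,  Δλ = 0.1761°
a = sin²(Δφ/2) + cos φ₁ cos φ₂ sin²(Δλ/2) = 0.000005
c = 2·arcsin(√a) = 0.004680 rad = 0.2682°
d = R·c = 6371 × 0.004680 = 29.8 km

29.8 km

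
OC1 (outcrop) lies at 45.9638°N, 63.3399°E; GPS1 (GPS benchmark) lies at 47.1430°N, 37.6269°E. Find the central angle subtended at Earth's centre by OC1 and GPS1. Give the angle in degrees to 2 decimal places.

17.64°

Δφ = 1.1792°,  Δλ = -25.7130°
a = sin²(Δφ/2) + cos φ₁ cos φ₂ sin²(Δλ/2) = 0.023514
c = 2·arcsin(√a) = 0.307902 rad = 17.6415°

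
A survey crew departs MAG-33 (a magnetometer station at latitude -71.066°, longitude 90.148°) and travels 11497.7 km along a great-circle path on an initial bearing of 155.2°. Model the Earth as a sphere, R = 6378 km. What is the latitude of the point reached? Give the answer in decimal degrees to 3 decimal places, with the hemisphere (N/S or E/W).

3.972°S

δ = d/R = 11497.7/6378 = 1.802712 rad
φ₂ = arcsin(sin φ₁ cos δ + cos φ₁ sin δ cos θ)
   = arcsin(-0.94589·-0.22984 + 0.32448·0.97323·-0.90778) = -3.97160°
λ₂ = λ₁ + atan2(sin θ sin δ cos φ₁, cos δ − sin φ₁ sin φ₂) = -114.00691°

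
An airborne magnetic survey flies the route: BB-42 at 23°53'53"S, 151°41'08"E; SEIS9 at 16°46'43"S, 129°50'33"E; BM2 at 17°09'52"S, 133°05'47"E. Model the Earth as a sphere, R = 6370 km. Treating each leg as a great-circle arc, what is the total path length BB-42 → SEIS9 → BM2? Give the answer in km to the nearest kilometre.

2756 km

BB-42: φ = -23.89806°, λ = +151.68556°
SEIS9: φ = -16.77861°, λ = +129.84250°
BM2: φ = -17.16444°, λ = +133.09639°
BB-42→SEIS9: c = 0.377888 rad, d = 2407.15 km
SEIS9→BM2: c = 0.054733 rad, d = 348.65 km
Total = 2407.15 + 348.65 = 2755.80 km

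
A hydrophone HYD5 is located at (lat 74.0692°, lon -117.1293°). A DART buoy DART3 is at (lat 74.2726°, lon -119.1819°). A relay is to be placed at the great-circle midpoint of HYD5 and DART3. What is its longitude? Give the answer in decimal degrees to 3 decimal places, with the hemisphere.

118.149°W

Bx = cos φ₂ cos Δλ = 0.270887,  By = cos φ₂ sin Δλ = -0.009709
φₘ = atan2(sin φ₁ + sin φ₂, √((cos φ₁ + Bx)² + By²)) = 74.17331°
λₘ = λ₁ + atan2(By, cos φ₁ + Bx) = -118.14917°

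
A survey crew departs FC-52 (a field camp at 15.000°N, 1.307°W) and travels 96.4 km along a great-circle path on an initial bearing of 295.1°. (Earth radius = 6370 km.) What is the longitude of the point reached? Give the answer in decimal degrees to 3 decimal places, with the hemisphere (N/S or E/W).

2.121°W

δ = d/R = 96.4/6370 = 0.015133 rad
φ₂ = arcsin(sin φ₁ cos δ + cos φ₁ sin δ cos θ)
   = arcsin(0.25882·0.99989 + 0.96593·0.01513·0.42420) = 15.36636°
λ₂ = λ₁ + atan2(sin θ sin δ cos φ₁, cos δ − sin φ₁ sin φ₂) = -2.12131°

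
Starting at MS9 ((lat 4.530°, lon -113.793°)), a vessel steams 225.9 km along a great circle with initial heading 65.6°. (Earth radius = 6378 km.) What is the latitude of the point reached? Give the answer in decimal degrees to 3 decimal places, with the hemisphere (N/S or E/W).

5.366°N

δ = d/R = 225.9/6378 = 0.035419 rad
φ₂ = arcsin(sin φ₁ cos δ + cos φ₁ sin δ cos θ)
   = arcsin(0.07898·0.99937 + 0.99688·0.03541·0.41310) = 5.36582°
λ₂ = λ₁ + atan2(sin θ sin δ cos φ₁, cos δ − sin φ₁ sin φ₂) = -111.93684°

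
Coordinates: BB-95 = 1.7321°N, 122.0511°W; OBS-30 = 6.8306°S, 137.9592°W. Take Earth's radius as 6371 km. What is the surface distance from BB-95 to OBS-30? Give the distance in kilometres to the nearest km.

2006 km

Δφ = -8.5627°,  Δλ = -15.9081°
a = sin²(Δφ/2) + cos φ₁ cos φ₂ sin²(Δλ/2) = 0.024577
c = 2·arcsin(√a) = 0.314842 rad = 18.0391°
d = R·c = 6371 × 0.314842 = 2005.9 km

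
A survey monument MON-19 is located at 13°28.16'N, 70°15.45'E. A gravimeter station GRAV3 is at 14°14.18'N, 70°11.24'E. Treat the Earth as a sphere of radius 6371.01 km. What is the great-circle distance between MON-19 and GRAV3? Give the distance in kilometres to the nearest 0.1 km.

85.6 km

MON-19: φ = +13.46933°, λ = +70.25750°
GRAV3: φ = +14.23633°, λ = +70.18733°
Δφ = 0.7670°,  Δλ = -0.0702°
a = sin²(Δφ/2) + cos φ₁ cos φ₂ sin²(Δλ/2) = 0.000045
c = 2·arcsin(√a) = 0.013439 rad = 0.7700°
d = R·c = 6371.01 × 0.013439 = 85.6 km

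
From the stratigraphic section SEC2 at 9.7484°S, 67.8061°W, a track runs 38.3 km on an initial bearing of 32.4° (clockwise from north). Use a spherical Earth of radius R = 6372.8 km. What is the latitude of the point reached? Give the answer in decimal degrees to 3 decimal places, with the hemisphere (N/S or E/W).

δ = d/R = 38.3/6372.8 = 0.006010 rad
φ₂ = arcsin(sin φ₁ cos δ + cos φ₁ sin δ cos θ)
   = arcsin(-0.16932·0.99998 + 0.98556·0.00601·0.84433) = -9.45761°
λ₂ = λ₁ + atan2(sin θ sin δ cos φ₁, cos δ − sin φ₁ sin φ₂) = -67.61905°

9.458°S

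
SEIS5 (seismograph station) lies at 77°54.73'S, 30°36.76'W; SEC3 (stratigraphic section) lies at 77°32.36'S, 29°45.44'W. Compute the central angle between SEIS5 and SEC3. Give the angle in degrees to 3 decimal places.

SEIS5: φ = -77.91217°, λ = -30.61267°
SEC3: φ = -77.53933°, λ = -29.75733°
Δφ = 0.3728°,  Δλ = 0.8553°
a = sin²(Δφ/2) + cos φ₁ cos φ₂ sin²(Δλ/2) = 0.000013
c = 2·arcsin(√a) = 0.007240 rad = 0.4148°

0.415°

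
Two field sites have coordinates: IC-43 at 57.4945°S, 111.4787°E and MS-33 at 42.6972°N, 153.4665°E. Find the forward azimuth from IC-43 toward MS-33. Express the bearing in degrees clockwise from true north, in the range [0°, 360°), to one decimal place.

30.8°

Δλ = 41.9878°
y = sin Δλ · cos φ₂ = 0.491660
x = cos φ₁ sin φ₂ − sin φ₁ cos φ₂ cos Δλ = 0.825108
θ = atan2(y, x) = 30.7896° → 30.7896° (mod 360°)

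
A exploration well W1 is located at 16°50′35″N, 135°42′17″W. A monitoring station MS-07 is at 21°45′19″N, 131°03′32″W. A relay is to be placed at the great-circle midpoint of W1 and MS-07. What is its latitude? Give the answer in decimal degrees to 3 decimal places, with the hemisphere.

19.314°N

W1: φ = +16.84306°, λ = -135.70472°
MS-07: φ = +21.75528°, λ = -131.05889°
Bx = cos φ₂ cos Δλ = 0.925724,  By = cos φ₂ sin Δλ = 0.075227
φₘ = atan2(sin φ₁ + sin φ₂, √((cos φ₁ + Bx)² + By²)) = 19.31386°
λₘ = λ₁ + atan2(By, cos φ₁ + Bx) = -133.41672°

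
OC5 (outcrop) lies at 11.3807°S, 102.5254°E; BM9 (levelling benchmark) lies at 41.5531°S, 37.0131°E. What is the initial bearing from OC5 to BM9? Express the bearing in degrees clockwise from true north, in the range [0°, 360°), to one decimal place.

229.1°

Δλ = -65.5123°
y = sin Δλ · cos φ₂ = -0.681028
x = cos φ₁ sin φ₂ − sin φ₁ cos φ₂ cos Δλ = -0.589064
θ = atan2(y, x) = -130.8586° → 229.1414° (mod 360°)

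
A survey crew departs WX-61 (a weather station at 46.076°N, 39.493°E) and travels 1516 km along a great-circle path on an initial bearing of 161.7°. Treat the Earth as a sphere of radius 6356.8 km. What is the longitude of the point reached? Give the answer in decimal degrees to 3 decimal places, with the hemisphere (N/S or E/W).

44.566°E

δ = d/R = 1516/6356.8 = 0.238485 rad
φ₂ = arcsin(sin φ₁ cos δ + cos φ₁ sin δ cos θ)
   = arcsin(0.72026·0.97170 + 0.69370·0.23623·-0.94943) = 32.97609°
λ₂ = λ₁ + atan2(sin θ sin δ cos φ₁, cos δ − sin φ₁ sin φ₂) = 44.56567°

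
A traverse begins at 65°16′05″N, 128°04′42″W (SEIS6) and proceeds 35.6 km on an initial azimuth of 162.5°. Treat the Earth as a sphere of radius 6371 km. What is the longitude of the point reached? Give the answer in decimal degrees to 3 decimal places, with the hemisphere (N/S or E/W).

SEIS6: φ = +65.26806°, λ = -128.07833°
δ = d/R = 35.6/6371 = 0.005588 rad
φ₂ = arcsin(sin φ₁ cos δ + cos φ₁ sin δ cos θ)
   = arcsin(0.90828·0.99998 + 0.41837·0.00559·-0.95372) = 64.96254°
λ₂ = λ₁ + atan2(sin θ sin δ cos φ₁, cos δ − sin φ₁ sin φ₂) = -127.85085°

127.851°W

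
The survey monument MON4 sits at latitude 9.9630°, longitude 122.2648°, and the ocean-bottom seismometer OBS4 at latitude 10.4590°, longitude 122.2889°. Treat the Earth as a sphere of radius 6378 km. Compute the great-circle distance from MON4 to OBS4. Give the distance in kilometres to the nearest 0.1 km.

Δφ = 0.4960°,  Δλ = 0.0241°
a = sin²(Δφ/2) + cos φ₁ cos φ₂ sin²(Δλ/2) = 0.000019
c = 2·arcsin(√a) = 0.008667 rad = 0.4966°
d = R·c = 6378 × 0.008667 = 55.3 km

55.3 km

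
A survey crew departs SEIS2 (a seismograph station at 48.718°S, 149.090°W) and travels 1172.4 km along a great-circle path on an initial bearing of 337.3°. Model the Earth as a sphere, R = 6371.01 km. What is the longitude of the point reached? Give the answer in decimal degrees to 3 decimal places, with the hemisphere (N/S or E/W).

δ = d/R = 1172.4/6371.01 = 0.184021 rad
φ₂ = arcsin(sin φ₁ cos δ + cos φ₁ sin δ cos θ)
   = arcsin(-0.75147·0.98312 + 0.65977·0.18298·0.92254) = -38.85919°
λ₂ = λ₁ + atan2(sin θ sin δ cos φ₁, cos δ − sin φ₁ sin φ₂) = -154.29296°

154.293°W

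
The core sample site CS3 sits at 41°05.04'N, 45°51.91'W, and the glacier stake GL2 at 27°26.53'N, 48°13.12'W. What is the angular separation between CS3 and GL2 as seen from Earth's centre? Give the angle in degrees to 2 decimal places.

13.78°

CS3: φ = +41.08400°, λ = -45.86517°
GL2: φ = +27.44217°, λ = -48.21867°
Δφ = -13.6418°,  Δλ = -2.3535°
a = sin²(Δφ/2) + cos φ₁ cos φ₂ sin²(Δλ/2) = 0.014388
c = 2·arcsin(√a) = 0.240476 rad = 13.7782°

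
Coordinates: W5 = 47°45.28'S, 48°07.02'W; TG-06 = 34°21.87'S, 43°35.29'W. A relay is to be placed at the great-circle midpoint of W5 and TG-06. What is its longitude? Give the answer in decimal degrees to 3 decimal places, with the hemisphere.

W5: φ = -47.75467°, λ = -48.11700°
TG-06: φ = -34.36450°, λ = -43.58817°
Bx = cos φ₂ cos Δλ = 0.822886,  By = cos φ₂ sin Δλ = 0.065179
φₘ = atan2(sin φ₁ + sin φ₂, √((cos φ₁ + Bx)² + By²)) = -41.08152°
λₘ = λ₁ + atan2(By, cos φ₁ + Bx) = -45.62091°

45.621°W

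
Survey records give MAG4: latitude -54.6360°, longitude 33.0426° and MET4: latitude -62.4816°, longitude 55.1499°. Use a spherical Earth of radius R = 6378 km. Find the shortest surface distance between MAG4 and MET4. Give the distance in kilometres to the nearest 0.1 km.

1540.3 km

Δφ = -7.8456°,  Δλ = 22.1073°
a = sin²(Δφ/2) + cos φ₁ cos φ₂ sin²(Δλ/2) = 0.014510
c = 2·arcsin(√a) = 0.241503 rad = 13.8371°
d = R·c = 6378 × 0.241503 = 1540.3 km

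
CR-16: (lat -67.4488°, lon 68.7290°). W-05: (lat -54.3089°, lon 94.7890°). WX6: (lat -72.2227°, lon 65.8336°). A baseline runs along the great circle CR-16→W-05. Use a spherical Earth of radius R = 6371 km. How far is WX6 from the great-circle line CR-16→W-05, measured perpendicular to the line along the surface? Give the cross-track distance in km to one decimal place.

387.1 km

δ₁₃ = central angle CR-16→WX6 = 0.085097 rad  (haversine)
θ₁₃ = bearing CR-16→WX6 = 190.454°,  θ₁₂ = bearing CR-16→W-05 = 56.050°
dₓₜ = R·arcsin(sin δ₁₃ · sin(θ₁₃ − θ₁₂)) = 6371·arcsin(0.08499·sin(134.404°)) = 387.098 km
|dₓₜ| = 387.098 km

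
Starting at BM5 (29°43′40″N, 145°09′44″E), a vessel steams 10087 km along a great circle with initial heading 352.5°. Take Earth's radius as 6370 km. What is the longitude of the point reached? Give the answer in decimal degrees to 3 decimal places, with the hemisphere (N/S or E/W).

20.282°W

BM5: φ = +29.72778°, λ = +145.16222°
δ = d/R = 10087/6370 = 1.583516 rad
φ₂ = arcsin(sin φ₁ cos δ + cos φ₁ sin δ cos θ)
   = arcsin(0.49588·-0.01272 + 0.86839·0.99992·0.99144) = 58.71390°
λ₂ = λ₁ + atan2(sin θ sin δ cos φ₁, cos δ − sin φ₁ sin φ₂) = -20.28189°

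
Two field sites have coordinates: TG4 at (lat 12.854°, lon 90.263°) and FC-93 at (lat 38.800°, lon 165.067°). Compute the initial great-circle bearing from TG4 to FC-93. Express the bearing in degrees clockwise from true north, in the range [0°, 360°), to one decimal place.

Δλ = 74.8040°
y = sin Δλ · cos φ₂ = 0.752088
x = cos φ₁ sin φ₂ − sin φ₁ cos φ₂ cos Δλ = 0.565455
θ = atan2(y, x) = 53.0624° → 53.0624° (mod 360°)

53.1°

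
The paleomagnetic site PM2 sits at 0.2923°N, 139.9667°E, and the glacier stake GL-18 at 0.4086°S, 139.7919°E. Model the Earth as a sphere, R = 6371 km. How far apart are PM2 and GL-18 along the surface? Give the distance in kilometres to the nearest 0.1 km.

80.3 km

Δφ = -0.7009°,  Δλ = -0.1748°
a = sin²(Δφ/2) + cos φ₁ cos φ₂ sin²(Δλ/2) = 0.000040
c = 2·arcsin(√a) = 0.012608 rad = 0.7224°
d = R·c = 6371 × 0.012608 = 80.3 km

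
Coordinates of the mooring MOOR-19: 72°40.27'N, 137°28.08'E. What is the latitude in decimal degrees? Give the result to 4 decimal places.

72.6712°N

72° + 40.27′/60 = 72 + 0.67117 = 72.6712°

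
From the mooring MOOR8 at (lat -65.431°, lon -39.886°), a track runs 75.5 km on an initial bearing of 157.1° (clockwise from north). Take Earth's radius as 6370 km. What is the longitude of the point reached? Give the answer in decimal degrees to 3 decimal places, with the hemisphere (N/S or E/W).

δ = d/R = 75.5/6370 = 0.011852 rad
φ₂ = arcsin(sin φ₁ cos δ + cos φ₁ sin δ cos θ)
   = arcsin(-0.90946·0.99993 + 0.41579·0.01185·-0.92119) = -66.05520°
λ₂ = λ₁ + atan2(sin θ sin δ cos φ₁, cos δ − sin φ₁ sin φ₂) = -39.23490°

39.235°W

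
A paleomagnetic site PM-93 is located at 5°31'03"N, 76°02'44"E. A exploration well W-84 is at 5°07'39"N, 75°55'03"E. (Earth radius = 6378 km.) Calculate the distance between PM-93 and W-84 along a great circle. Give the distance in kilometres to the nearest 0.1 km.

45.7 km

PM-93: φ = +5.51750°, λ = +76.04556°
W-84: φ = +5.12750°, λ = +75.91750°
Δφ = -0.3900°,  Δλ = -0.1281°
a = sin²(Δφ/2) + cos φ₁ cos φ₂ sin²(Δλ/2) = 0.000013
c = 2·arcsin(√a) = 0.007161 rad = 0.4103°
d = R·c = 6378 × 0.007161 = 45.7 km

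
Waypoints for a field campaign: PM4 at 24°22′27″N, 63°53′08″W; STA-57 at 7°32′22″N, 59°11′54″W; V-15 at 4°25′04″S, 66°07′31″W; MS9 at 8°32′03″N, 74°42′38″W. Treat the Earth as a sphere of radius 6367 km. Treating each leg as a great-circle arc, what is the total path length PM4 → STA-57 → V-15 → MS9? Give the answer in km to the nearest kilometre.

PM4: φ = +24.37417°, λ = -63.88556°
STA-57: φ = +7.53944°, λ = -59.19833°
V-15: φ = -4.41778°, λ = -66.12528°
MS9: φ = +8.53417°, λ = -74.71056°
PM4→STA-57: c = 0.304075 rad, d = 1936.05 km
STA-57→V-15: c = 0.241050 rad, d = 1534.76 km
V-15→MS9: c = 0.270976 rad, d = 1725.30 km
Total = 1936.05 + 1534.76 + 1725.30 = 5196.11 km

5196 km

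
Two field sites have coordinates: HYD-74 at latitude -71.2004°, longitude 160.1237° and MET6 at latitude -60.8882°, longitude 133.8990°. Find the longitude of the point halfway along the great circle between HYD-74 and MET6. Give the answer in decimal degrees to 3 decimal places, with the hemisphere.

144.303°E

Bx = cos φ₂ cos Δλ = 0.436437,  By = cos φ₂ sin Δλ = -0.214988
φₘ = atan2(sin φ₁ + sin φ₂, √((cos φ₁ + Bx)² + By²)) = -66.57763°
λₘ = λ₁ + atan2(By, cos φ₁ + Bx) = 144.30286°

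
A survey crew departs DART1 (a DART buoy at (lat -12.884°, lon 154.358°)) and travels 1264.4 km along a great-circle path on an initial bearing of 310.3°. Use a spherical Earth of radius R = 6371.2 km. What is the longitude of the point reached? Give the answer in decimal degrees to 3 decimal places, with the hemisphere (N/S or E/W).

δ = d/R = 1264.4/6371.2 = 0.198456 rad
φ₂ = arcsin(sin φ₁ cos δ + cos φ₁ sin δ cos θ)
   = arcsin(-0.22298·0.98037 + 0.97482·0.19716·0.64679) = -5.41067°
λ₂ = λ₁ + atan2(sin θ sin δ cos φ₁, cos δ − sin φ₁ sin φ₂) = 145.67096°

145.671°E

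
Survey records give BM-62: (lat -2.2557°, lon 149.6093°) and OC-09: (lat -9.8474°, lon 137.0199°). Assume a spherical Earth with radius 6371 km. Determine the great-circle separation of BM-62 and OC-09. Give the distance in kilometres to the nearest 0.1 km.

Δφ = -7.5917°,  Δλ = -12.5894°
a = sin²(Δφ/2) + cos φ₁ cos φ₂ sin²(Δλ/2) = 0.016218
c = 2·arcsin(√a) = 0.255392 rad = 14.6329°
d = R·c = 6371 × 0.255392 = 1627.1 km

1627.1 km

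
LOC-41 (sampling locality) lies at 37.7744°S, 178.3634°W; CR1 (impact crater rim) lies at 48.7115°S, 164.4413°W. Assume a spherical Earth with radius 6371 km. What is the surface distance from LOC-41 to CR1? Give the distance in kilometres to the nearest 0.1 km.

Δφ = -10.9371°,  Δλ = 13.9221°
a = sin²(Δφ/2) + cos φ₁ cos φ₂ sin²(Δλ/2) = 0.016743
c = 2·arcsin(√a) = 0.259515 rad = 14.8691°
d = R·c = 6371 × 0.259515 = 1653.4 km

1653.4 km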